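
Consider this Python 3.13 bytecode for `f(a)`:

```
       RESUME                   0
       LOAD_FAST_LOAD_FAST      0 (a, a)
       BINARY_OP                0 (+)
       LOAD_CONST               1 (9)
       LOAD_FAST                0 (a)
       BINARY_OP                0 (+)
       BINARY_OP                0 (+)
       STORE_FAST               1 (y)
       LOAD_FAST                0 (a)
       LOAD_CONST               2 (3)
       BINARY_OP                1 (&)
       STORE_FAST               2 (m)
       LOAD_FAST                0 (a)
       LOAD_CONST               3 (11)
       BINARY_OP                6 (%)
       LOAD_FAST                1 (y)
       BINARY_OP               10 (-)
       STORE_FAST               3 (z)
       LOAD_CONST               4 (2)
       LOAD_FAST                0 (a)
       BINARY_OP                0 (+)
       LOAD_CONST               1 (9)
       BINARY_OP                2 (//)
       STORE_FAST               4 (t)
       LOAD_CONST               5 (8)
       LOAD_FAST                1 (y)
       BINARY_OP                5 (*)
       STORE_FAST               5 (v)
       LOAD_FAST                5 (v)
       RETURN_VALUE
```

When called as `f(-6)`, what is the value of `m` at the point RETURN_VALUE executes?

2

LOAD_FAST_LOAD_FAST a,a → push -6,-6. Stack: [-6, -6]
BINARY_OP + → -6 + -6 = -12. Stack: [-12]
LOAD_CONST → push 9. Stack: [-12, 9]
LOAD_FAST a → push -6. Stack: [-12, 9, -6]
BINARY_OP + → 9 + -6 = 3. Stack: [-12, 3]
BINARY_OP + → -12 + 3 = -9. Stack: [-9]
STORE_FAST y → y=-9. Stack: []
LOAD_FAST a → push -6. Stack: [-6]
LOAD_CONST → push 3. Stack: [-6, 3]
BINARY_OP & → -6 & 3 = 2. Stack: [2]
STORE_FAST m → m=2. Stack: []
LOAD_FAST a → push -6. Stack: [-6]
LOAD_CONST → push 11. Stack: [-6, 11]
BINARY_OP % → -6 % 11 = 5. Stack: [5]
LOAD_FAST y → push -9. Stack: [5, -9]
BINARY_OP - → 5 - -9 = 14. Stack: [14]
STORE_FAST z → z=14. Stack: []
LOAD_CONST → push 2. Stack: [2]
LOAD_FAST a → push -6. Stack: [2, -6]
BINARY_OP + → 2 + -6 = -4. Stack: [-4]
LOAD_CONST → push 9. Stack: [-4, 9]
BINARY_OP // → -4 // 9 = -1. Stack: [-1]
STORE_FAST t → t=-1. Stack: []
LOAD_CONST → push 8. Stack: [8]
LOAD_FAST y → push -9. Stack: [8, -9]
BINARY_OP * → 8 * -9 = -72. Stack: [-72]
STORE_FAST v → v=-72. Stack: []
LOAD_FAST v → push -72. Stack: [-72]
RETURN_VALUE → return -72.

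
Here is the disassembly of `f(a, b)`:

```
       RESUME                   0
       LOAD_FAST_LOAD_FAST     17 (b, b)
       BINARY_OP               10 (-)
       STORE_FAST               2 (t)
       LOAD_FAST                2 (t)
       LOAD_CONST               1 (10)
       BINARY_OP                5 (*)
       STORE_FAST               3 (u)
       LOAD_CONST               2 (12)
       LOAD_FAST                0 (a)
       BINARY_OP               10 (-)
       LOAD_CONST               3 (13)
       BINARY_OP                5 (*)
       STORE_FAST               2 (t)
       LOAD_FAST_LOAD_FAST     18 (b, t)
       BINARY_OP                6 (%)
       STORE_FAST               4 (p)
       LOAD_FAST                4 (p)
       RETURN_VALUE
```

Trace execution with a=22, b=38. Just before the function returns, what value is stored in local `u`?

0

LOAD_FAST_LOAD_FAST b,b → push 38,38. Stack: [38, 38]
BINARY_OP - → 38 - 38 = 0. Stack: [0]
STORE_FAST t → t=0. Stack: []
LOAD_FAST t → push 0. Stack: [0]
LOAD_CONST → push 10. Stack: [0, 10]
BINARY_OP * → 0 * 10 = 0. Stack: [0]
STORE_FAST u → u=0. Stack: []
LOAD_CONST → push 12. Stack: [12]
LOAD_FAST a → push 22. Stack: [12, 22]
BINARY_OP - → 12 - 22 = -10. Stack: [-10]
LOAD_CONST → push 13. Stack: [-10, 13]
BINARY_OP * → -10 * 13 = -130. Stack: [-130]
STORE_FAST t → t=-130. Stack: []
LOAD_FAST_LOAD_FAST b,t → push 38,-130. Stack: [38, -130]
BINARY_OP % → 38 % -130 = -92. Stack: [-92]
STORE_FAST p → p=-92. Stack: []
LOAD_FAST p → push -92. Stack: [-92]
RETURN_VALUE → return -92.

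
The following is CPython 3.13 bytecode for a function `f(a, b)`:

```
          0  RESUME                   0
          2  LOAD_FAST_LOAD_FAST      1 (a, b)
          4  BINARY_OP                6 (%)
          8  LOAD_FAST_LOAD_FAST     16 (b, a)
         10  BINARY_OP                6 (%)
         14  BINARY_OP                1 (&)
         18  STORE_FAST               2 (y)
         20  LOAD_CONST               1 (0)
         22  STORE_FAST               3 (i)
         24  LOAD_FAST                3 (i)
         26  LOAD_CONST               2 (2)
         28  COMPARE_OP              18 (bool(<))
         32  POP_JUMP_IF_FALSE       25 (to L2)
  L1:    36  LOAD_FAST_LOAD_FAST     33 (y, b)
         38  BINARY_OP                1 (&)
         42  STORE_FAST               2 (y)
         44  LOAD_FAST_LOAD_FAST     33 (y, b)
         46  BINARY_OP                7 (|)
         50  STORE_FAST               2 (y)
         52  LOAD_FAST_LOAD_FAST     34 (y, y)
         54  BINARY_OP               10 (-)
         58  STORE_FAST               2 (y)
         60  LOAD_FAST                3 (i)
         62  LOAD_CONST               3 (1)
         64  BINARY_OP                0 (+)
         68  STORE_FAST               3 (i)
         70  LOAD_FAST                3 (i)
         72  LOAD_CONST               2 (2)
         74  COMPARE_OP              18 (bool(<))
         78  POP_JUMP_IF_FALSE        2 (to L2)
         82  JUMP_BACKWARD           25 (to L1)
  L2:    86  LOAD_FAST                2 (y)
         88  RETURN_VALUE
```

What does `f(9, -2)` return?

LOAD_FAST_LOAD_FAST a,b → push 9,-2. Stack: [9, -2]
BINARY_OP % → 9 % -2 = -1. Stack: [-1]
LOAD_FAST_LOAD_FAST b,a → push -2,9. Stack: [-1, -2, 9]
BINARY_OP % → -2 % 9 = 7. Stack: [-1, 7]
BINARY_OP & → -1 & 7 = 7. Stack: [7]
STORE_FAST y → y=7. Stack: []
LOAD_CONST → push 0. Stack: [0]
STORE_FAST i → i=0. Stack: []
LOAD_FAST i → push 0. Stack: [0]
LOAD_CONST → push 2. Stack: [0, 2]
COMPARE_OP bool(<) → 0 vs 2 = True. Stack: [True]
POP_JUMP_IF_FALSE → pop True; no jump. Stack: []
LOAD_FAST_LOAD_FAST y,b → push 7,-2. Stack: [7, -2]
BINARY_OP & → 7 & -2 = 6. Stack: [6]
STORE_FAST y → y=6. Stack: []
LOAD_FAST_LOAD_FAST y,b → push 6,-2. Stack: [6, -2]
BINARY_OP | → 6 | -2 = -2. Stack: [-2]
STORE_FAST y → y=-2. Stack: []
LOAD_FAST_LOAD_FAST y,y → push -2,-2. Stack: [-2, -2]
BINARY_OP - → -2 - -2 = 0. Stack: [0]
STORE_FAST y → y=0. Stack: []
LOAD_FAST i → push 0. Stack: [0]
LOAD_CONST → push 1. Stack: [0, 1]
BINARY_OP + → 0 + 1 = 1. Stack: [1]
STORE_FAST i → i=1. Stack: []
LOAD_FAST i → push 1. Stack: [1]
LOAD_CONST → push 2. Stack: [1, 2]
COMPARE_OP bool(<) → 1 vs 2 = True. Stack: [True]
POP_JUMP_IF_FALSE → pop True; no jump. Stack: []
LOAD_FAST_LOAD_FAST y,b → push 0,-2. Stack: [0, -2]
BINARY_OP & → 0 & -2 = 0. Stack: [0]
STORE_FAST y → y=0. Stack: []
LOAD_FAST_LOAD_FAST y,b → push 0,-2. Stack: [0, -2]
BINARY_OP | → 0 | -2 = -2. Stack: [-2]
STORE_FAST y → y=-2. Stack: []
LOAD_FAST_LOAD_FAST y,y → push -2,-2. Stack: [-2, -2]
BINARY_OP - → -2 - -2 = 0. Stack: [0]
STORE_FAST y → y=0. Stack: []
LOAD_FAST i → push 1. Stack: [1]
LOAD_CONST → push 1. Stack: [1, 1]
BINARY_OP + → 1 + 1 = 2. Stack: [2]
STORE_FAST i → i=2. Stack: []
LOAD_FAST i → push 2. Stack: [2]
LOAD_CONST → push 2. Stack: [2, 2]
COMPARE_OP bool(<) → 2 vs 2 = False. Stack: [False]
POP_JUMP_IF_FALSE → pop False; jump. Stack: []
LOAD_FAST y → push 0. Stack: [0]
RETURN_VALUE → return 0.

0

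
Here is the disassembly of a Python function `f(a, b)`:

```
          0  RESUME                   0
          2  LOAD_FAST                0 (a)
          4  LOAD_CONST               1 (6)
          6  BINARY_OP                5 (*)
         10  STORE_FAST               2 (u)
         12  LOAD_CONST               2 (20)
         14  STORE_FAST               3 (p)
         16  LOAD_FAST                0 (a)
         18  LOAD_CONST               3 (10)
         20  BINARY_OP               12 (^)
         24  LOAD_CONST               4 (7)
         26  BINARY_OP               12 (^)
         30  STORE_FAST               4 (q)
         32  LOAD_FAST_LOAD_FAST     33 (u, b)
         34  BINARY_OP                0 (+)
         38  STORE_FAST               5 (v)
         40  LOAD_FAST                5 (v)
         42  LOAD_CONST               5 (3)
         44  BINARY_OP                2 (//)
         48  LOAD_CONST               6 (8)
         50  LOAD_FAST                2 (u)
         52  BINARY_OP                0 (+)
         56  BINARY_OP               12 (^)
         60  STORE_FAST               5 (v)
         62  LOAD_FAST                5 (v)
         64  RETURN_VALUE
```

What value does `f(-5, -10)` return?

24

LOAD_FAST a → push -5. Stack: [-5]
LOAD_CONST → push 6. Stack: [-5, 6]
BINARY_OP * → -5 * 6 = -30. Stack: [-30]
STORE_FAST u → u=-30. Stack: []
LOAD_CONST → push 20. Stack: [20]
STORE_FAST p → p=20. Stack: []
LOAD_FAST a → push -5. Stack: [-5]
LOAD_CONST → push 10. Stack: [-5, 10]
BINARY_OP ^ → -5 ^ 10 = -15. Stack: [-15]
LOAD_CONST → push 7. Stack: [-15, 7]
BINARY_OP ^ → -15 ^ 7 = -10. Stack: [-10]
STORE_FAST q → q=-10. Stack: []
LOAD_FAST_LOAD_FAST u,b → push -30,-10. Stack: [-30, -10]
BINARY_OP + → -30 + -10 = -40. Stack: [-40]
STORE_FAST v → v=-40. Stack: []
LOAD_FAST v → push -40. Stack: [-40]
LOAD_CONST → push 3. Stack: [-40, 3]
BINARY_OP // → -40 // 3 = -14. Stack: [-14]
LOAD_CONST → push 8. Stack: [-14, 8]
LOAD_FAST u → push -30. Stack: [-14, 8, -30]
BINARY_OP + → 8 + -30 = -22. Stack: [-14, -22]
BINARY_OP ^ → -14 ^ -22 = 24. Stack: [24]
STORE_FAST v → v=24. Stack: []
LOAD_FAST v → push 24. Stack: [24]
RETURN_VALUE → return 24.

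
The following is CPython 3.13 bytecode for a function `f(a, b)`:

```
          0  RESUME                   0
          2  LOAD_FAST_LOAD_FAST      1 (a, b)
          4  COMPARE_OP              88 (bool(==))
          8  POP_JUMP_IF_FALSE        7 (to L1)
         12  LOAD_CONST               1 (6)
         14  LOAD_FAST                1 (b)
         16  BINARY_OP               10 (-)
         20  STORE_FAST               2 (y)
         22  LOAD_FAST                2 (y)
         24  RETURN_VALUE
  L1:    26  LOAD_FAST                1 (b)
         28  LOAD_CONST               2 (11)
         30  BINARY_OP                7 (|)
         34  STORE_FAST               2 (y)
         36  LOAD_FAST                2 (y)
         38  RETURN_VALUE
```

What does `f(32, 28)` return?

LOAD_FAST_LOAD_FAST a,b → push 32,28. Stack: [32, 28]
COMPARE_OP bool(==) → 32 vs 28 = False. Stack: [False]
POP_JUMP_IF_FALSE → pop False; jump. Stack: []
LOAD_FAST b → push 28. Stack: [28]
LOAD_CONST → push 11. Stack: [28, 11]
BINARY_OP | → 28 | 11 = 31. Stack: [31]
STORE_FAST y → y=31. Stack: []
LOAD_FAST y → push 31. Stack: [31]
RETURN_VALUE → return 31.

31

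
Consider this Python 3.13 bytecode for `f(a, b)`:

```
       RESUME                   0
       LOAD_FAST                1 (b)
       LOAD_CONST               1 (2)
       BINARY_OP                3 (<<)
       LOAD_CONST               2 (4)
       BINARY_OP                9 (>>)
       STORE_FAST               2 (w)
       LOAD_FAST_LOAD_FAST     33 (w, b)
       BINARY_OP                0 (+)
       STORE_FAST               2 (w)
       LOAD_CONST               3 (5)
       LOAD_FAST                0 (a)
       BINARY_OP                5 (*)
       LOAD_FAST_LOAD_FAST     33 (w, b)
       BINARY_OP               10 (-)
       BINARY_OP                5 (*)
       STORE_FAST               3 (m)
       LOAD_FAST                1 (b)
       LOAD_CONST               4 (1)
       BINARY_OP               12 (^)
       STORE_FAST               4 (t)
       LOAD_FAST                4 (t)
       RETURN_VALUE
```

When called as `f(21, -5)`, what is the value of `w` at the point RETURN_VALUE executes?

LOAD_FAST b → push -5. Stack: [-5]
LOAD_CONST → push 2. Stack: [-5, 2]
BINARY_OP << → -5 << 2 = -20. Stack: [-20]
LOAD_CONST → push 4. Stack: [-20, 4]
BINARY_OP >> → -20 >> 4 = -2. Stack: [-2]
STORE_FAST w → w=-2. Stack: []
LOAD_FAST_LOAD_FAST w,b → push -2,-5. Stack: [-2, -5]
BINARY_OP + → -2 + -5 = -7. Stack: [-7]
STORE_FAST w → w=-7. Stack: []
LOAD_CONST → push 5. Stack: [5]
LOAD_FAST a → push 21. Stack: [5, 21]
BINARY_OP * → 5 * 21 = 105. Stack: [105]
LOAD_FAST_LOAD_FAST w,b → push -7,-5. Stack: [105, -7, -5]
BINARY_OP - → -7 - -5 = -2. Stack: [105, -2]
BINARY_OP * → 105 * -2 = -210. Stack: [-210]
STORE_FAST m → m=-210. Stack: []
LOAD_FAST b → push -5. Stack: [-5]
LOAD_CONST → push 1. Stack: [-5, 1]
BINARY_OP ^ → -5 ^ 1 = -6. Stack: [-6]
STORE_FAST t → t=-6. Stack: []
LOAD_FAST t → push -6. Stack: [-6]
RETURN_VALUE → return -6.

-7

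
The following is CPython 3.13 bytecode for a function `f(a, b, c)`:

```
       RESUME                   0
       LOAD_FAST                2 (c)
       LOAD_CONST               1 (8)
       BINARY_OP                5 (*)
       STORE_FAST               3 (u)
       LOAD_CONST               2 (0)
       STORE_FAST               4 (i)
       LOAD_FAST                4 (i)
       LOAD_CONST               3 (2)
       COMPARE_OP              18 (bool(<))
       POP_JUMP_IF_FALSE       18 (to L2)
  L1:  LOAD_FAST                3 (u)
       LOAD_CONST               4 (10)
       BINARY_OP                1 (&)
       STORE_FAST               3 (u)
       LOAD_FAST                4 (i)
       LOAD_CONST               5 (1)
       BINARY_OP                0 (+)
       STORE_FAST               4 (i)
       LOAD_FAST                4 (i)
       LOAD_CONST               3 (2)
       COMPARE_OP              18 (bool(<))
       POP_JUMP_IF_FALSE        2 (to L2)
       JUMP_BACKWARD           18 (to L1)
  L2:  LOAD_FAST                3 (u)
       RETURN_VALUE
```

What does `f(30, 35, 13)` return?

LOAD_FAST c → push 13. Stack: [13]
LOAD_CONST → push 8. Stack: [13, 8]
BINARY_OP * → 13 * 8 = 104. Stack: [104]
STORE_FAST u → u=104. Stack: []
LOAD_CONST → push 0. Stack: [0]
STORE_FAST i → i=0. Stack: []
LOAD_FAST i → push 0. Stack: [0]
LOAD_CONST → push 2. Stack: [0, 2]
COMPARE_OP bool(<) → 0 vs 2 = True. Stack: [True]
POP_JUMP_IF_FALSE → pop True; no jump. Stack: []
LOAD_FAST u → push 104. Stack: [104]
LOAD_CONST → push 10. Stack: [104, 10]
BINARY_OP & → 104 & 10 = 8. Stack: [8]
STORE_FAST u → u=8. Stack: []
LOAD_FAST i → push 0. Stack: [0]
LOAD_CONST → push 1. Stack: [0, 1]
BINARY_OP + → 0 + 1 = 1. Stack: [1]
STORE_FAST i → i=1. Stack: []
LOAD_FAST i → push 1. Stack: [1]
LOAD_CONST → push 2. Stack: [1, 2]
COMPARE_OP bool(<) → 1 vs 2 = True. Stack: [True]
POP_JUMP_IF_FALSE → pop True; no jump. Stack: []
LOAD_FAST u → push 8. Stack: [8]
LOAD_CONST → push 10. Stack: [8, 10]
BINARY_OP & → 8 & 10 = 8. Stack: [8]
STORE_FAST u → u=8. Stack: []
LOAD_FAST i → push 1. Stack: [1]
LOAD_CONST → push 1. Stack: [1, 1]
BINARY_OP + → 1 + 1 = 2. Stack: [2]
STORE_FAST i → i=2. Stack: []
LOAD_FAST i → push 2. Stack: [2]
LOAD_CONST → push 2. Stack: [2, 2]
COMPARE_OP bool(<) → 2 vs 2 = False. Stack: [False]
POP_JUMP_IF_FALSE → pop False; jump. Stack: []
LOAD_FAST u → push 8. Stack: [8]
RETURN_VALUE → return 8.

8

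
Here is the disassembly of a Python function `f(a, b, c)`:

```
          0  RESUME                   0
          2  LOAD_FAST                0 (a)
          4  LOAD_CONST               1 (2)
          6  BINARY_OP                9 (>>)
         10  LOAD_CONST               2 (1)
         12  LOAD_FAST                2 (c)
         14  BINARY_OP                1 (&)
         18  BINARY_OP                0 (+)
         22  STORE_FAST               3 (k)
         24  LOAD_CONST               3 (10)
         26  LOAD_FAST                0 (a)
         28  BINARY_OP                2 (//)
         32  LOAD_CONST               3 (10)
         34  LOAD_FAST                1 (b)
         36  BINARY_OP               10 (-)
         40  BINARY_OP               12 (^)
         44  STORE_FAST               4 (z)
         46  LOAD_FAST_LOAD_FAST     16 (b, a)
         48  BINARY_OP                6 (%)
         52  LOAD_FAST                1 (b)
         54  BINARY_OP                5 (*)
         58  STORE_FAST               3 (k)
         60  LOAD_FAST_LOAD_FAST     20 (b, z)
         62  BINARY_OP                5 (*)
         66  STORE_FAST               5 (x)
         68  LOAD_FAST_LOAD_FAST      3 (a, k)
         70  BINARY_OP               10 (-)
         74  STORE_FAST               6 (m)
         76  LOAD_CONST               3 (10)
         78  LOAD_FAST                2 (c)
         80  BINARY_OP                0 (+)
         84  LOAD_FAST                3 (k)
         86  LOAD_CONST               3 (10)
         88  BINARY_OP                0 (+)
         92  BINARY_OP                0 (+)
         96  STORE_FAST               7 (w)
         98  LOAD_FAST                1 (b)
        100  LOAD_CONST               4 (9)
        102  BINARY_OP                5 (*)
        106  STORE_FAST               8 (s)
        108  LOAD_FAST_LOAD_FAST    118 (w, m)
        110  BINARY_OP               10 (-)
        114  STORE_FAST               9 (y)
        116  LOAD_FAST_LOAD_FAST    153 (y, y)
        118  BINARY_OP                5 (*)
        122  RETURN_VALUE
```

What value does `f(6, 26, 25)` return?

LOAD_FAST a → push 6. Stack: [6]
LOAD_CONST → push 2. Stack: [6, 2]
BINARY_OP >> → 6 >> 2 = 1. Stack: [1]
LOAD_CONST → push 1. Stack: [1, 1]
LOAD_FAST c → push 25. Stack: [1, 1, 25]
BINARY_OP & → 1 & 25 = 1. Stack: [1, 1]
BINARY_OP + → 1 + 1 = 2. Stack: [2]
STORE_FAST k → k=2. Stack: []
LOAD_CONST → push 10. Stack: [10]
LOAD_FAST a → push 6. Stack: [10, 6]
BINARY_OP // → 10 // 6 = 1. Stack: [1]
LOAD_CONST → push 10. Stack: [1, 10]
LOAD_FAST b → push 26. Stack: [1, 10, 26]
BINARY_OP - → 10 - 26 = -16. Stack: [1, -16]
BINARY_OP ^ → 1 ^ -16 = -15. Stack: [-15]
STORE_FAST z → z=-15. Stack: []
LOAD_FAST_LOAD_FAST b,a → push 26,6. Stack: [26, 6]
BINARY_OP % → 26 % 6 = 2. Stack: [2]
LOAD_FAST b → push 26. Stack: [2, 26]
BINARY_OP * → 2 * 26 = 52. Stack: [52]
STORE_FAST k → k=52. Stack: []
LOAD_FAST_LOAD_FAST b,z → push 26,-15. Stack: [26, -15]
BINARY_OP * → 26 * -15 = -390. Stack: [-390]
STORE_FAST x → x=-390. Stack: []
LOAD_FAST_LOAD_FAST a,k → push 6,52. Stack: [6, 52]
BINARY_OP - → 6 - 52 = -46. Stack: [-46]
STORE_FAST m → m=-46. Stack: []
LOAD_CONST → push 10. Stack: [10]
LOAD_FAST c → push 25. Stack: [10, 25]
BINARY_OP + → 10 + 25 = 35. Stack: [35]
LOAD_FAST k → push 52. Stack: [35, 52]
LOAD_CONST → push 10. Stack: [35, 52, 10]
BINARY_OP + → 52 + 10 = 62. Stack: [35, 62]
BINARY_OP + → 35 + 62 = 97. Stack: [97]
STORE_FAST w → w=97. Stack: []
LOAD_FAST b → push 26. Stack: [26]
LOAD_CONST → push 9. Stack: [26, 9]
BINARY_OP * → 26 * 9 = 234. Stack: [234]
STORE_FAST s → s=234. Stack: []
LOAD_FAST_LOAD_FAST w,m → push 97,-46. Stack: [97, -46]
BINARY_OP - → 97 - -46 = 143. Stack: [143]
STORE_FAST y → y=143. Stack: []
LOAD_FAST_LOAD_FAST y,y → push 143,143. Stack: [143, 143]
BINARY_OP * → 143 * 143 = 20449. Stack: [20449]
RETURN_VALUE → return 20449.

20449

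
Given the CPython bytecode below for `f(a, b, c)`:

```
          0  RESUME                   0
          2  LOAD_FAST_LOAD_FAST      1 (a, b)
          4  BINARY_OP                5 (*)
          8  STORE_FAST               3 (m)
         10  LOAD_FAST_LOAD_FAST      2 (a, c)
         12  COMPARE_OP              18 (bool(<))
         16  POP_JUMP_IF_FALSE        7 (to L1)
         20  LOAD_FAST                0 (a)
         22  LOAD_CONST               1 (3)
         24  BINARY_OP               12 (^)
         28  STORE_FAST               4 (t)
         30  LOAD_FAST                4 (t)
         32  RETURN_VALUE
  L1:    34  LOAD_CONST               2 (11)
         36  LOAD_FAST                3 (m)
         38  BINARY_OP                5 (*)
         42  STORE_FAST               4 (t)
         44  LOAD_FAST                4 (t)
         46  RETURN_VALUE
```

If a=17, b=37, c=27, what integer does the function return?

18

LOAD_FAST_LOAD_FAST a,b → push 17,37. Stack: [17, 37]
BINARY_OP * → 17 * 37 = 629. Stack: [629]
STORE_FAST m → m=629. Stack: []
LOAD_FAST_LOAD_FAST a,c → push 17,27. Stack: [17, 27]
COMPARE_OP bool(<) → 17 vs 27 = True. Stack: [True]
POP_JUMP_IF_FALSE → pop True; no jump. Stack: []
LOAD_FAST a → push 17. Stack: [17]
LOAD_CONST → push 3. Stack: [17, 3]
BINARY_OP ^ → 17 ^ 3 = 18. Stack: [18]
STORE_FAST t → t=18. Stack: []
LOAD_FAST t → push 18. Stack: [18]
RETURN_VALUE → return 18.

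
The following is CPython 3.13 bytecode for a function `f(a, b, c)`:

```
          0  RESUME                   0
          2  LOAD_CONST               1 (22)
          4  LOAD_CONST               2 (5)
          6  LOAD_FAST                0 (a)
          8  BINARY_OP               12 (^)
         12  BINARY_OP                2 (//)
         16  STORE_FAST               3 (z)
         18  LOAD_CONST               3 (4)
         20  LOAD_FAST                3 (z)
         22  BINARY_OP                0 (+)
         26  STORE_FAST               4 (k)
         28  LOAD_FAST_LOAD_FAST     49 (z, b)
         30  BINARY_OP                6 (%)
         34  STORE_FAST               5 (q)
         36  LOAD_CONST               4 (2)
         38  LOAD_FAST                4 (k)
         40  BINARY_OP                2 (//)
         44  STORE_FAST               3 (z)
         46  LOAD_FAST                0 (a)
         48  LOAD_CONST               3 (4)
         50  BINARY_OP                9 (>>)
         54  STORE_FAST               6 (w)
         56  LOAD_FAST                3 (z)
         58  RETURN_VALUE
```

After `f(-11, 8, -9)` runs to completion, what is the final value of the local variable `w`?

-1

LOAD_CONST → push 22. Stack: [22]
LOAD_CONST → push 5. Stack: [22, 5]
LOAD_FAST a → push -11. Stack: [22, 5, -11]
BINARY_OP ^ → 5 ^ -11 = -16. Stack: [22, -16]
BINARY_OP // → 22 // -16 = -2. Stack: [-2]
STORE_FAST z → z=-2. Stack: []
LOAD_CONST → push 4. Stack: [4]
LOAD_FAST z → push -2. Stack: [4, -2]
BINARY_OP + → 4 + -2 = 2. Stack: [2]
STORE_FAST k → k=2. Stack: []
LOAD_FAST_LOAD_FAST z,b → push -2,8. Stack: [-2, 8]
BINARY_OP % → -2 % 8 = 6. Stack: [6]
STORE_FAST q → q=6. Stack: []
LOAD_CONST → push 2. Stack: [2]
LOAD_FAST k → push 2. Stack: [2, 2]
BINARY_OP // → 2 // 2 = 1. Stack: [1]
STORE_FAST z → z=1. Stack: []
LOAD_FAST a → push -11. Stack: [-11]
LOAD_CONST → push 4. Stack: [-11, 4]
BINARY_OP >> → -11 >> 4 = -1. Stack: [-1]
STORE_FAST w → w=-1. Stack: []
LOAD_FAST z → push 1. Stack: [1]
RETURN_VALUE → return 1.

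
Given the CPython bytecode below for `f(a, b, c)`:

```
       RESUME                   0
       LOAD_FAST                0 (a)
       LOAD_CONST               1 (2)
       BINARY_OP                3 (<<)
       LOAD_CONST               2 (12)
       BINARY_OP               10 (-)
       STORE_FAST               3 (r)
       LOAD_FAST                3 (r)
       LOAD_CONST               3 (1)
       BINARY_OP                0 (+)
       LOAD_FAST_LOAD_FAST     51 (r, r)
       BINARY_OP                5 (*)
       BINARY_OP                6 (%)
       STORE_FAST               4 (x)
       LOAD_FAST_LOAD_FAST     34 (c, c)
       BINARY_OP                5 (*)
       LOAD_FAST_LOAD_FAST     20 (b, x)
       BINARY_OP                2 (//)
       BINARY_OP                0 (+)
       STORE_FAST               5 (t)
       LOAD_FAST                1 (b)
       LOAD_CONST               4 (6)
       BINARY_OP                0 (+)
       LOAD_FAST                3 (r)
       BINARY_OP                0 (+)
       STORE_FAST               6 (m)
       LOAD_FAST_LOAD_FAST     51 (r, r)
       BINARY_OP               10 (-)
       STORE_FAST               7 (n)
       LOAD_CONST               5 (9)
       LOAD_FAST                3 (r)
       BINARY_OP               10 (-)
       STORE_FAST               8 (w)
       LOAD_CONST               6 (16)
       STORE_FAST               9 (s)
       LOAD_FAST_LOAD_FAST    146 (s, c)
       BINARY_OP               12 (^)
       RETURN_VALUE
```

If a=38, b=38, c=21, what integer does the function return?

LOAD_FAST a → push 38. Stack: [38]
LOAD_CONST → push 2. Stack: [38, 2]
BINARY_OP << → 38 << 2 = 152. Stack: [152]
LOAD_CONST → push 12. Stack: [152, 12]
BINARY_OP - → 152 - 12 = 140. Stack: [140]
STORE_FAST r → r=140. Stack: []
LOAD_FAST r → push 140. Stack: [140]
LOAD_CONST → push 1. Stack: [140, 1]
BINARY_OP + → 140 + 1 = 141. Stack: [141]
LOAD_FAST_LOAD_FAST r,r → push 140,140. Stack: [141, 140, 140]
BINARY_OP * → 140 * 140 = 19600. Stack: [141, 19600]
BINARY_OP % → 141 % 19600 = 141. Stack: [141]
STORE_FAST x → x=141. Stack: []
LOAD_FAST_LOAD_FAST c,c → push 21,21. Stack: [21, 21]
BINARY_OP * → 21 * 21 = 441. Stack: [441]
LOAD_FAST_LOAD_FAST b,x → push 38,141. Stack: [441, 38, 141]
BINARY_OP // → 38 // 141 = 0. Stack: [441, 0]
BINARY_OP + → 441 + 0 = 441. Stack: [441]
STORE_FAST t → t=441. Stack: []
LOAD_FAST b → push 38. Stack: [38]
LOAD_CONST → push 6. Stack: [38, 6]
BINARY_OP + → 38 + 6 = 44. Stack: [44]
LOAD_FAST r → push 140. Stack: [44, 140]
BINARY_OP + → 44 + 140 = 184. Stack: [184]
STORE_FAST m → m=184. Stack: []
LOAD_FAST_LOAD_FAST r,r → push 140,140. Stack: [140, 140]
BINARY_OP - → 140 - 140 = 0. Stack: [0]
STORE_FAST n → n=0. Stack: []
LOAD_CONST → push 9. Stack: [9]
LOAD_FAST r → push 140. Stack: [9, 140]
BINARY_OP - → 9 - 140 = -131. Stack: [-131]
STORE_FAST w → w=-131. Stack: []
LOAD_CONST → push 16. Stack: [16]
STORE_FAST s → s=16. Stack: []
LOAD_FAST_LOAD_FAST s,c → push 16,21. Stack: [16, 21]
BINARY_OP ^ → 16 ^ 21 = 5. Stack: [5]
RETURN_VALUE → return 5.

5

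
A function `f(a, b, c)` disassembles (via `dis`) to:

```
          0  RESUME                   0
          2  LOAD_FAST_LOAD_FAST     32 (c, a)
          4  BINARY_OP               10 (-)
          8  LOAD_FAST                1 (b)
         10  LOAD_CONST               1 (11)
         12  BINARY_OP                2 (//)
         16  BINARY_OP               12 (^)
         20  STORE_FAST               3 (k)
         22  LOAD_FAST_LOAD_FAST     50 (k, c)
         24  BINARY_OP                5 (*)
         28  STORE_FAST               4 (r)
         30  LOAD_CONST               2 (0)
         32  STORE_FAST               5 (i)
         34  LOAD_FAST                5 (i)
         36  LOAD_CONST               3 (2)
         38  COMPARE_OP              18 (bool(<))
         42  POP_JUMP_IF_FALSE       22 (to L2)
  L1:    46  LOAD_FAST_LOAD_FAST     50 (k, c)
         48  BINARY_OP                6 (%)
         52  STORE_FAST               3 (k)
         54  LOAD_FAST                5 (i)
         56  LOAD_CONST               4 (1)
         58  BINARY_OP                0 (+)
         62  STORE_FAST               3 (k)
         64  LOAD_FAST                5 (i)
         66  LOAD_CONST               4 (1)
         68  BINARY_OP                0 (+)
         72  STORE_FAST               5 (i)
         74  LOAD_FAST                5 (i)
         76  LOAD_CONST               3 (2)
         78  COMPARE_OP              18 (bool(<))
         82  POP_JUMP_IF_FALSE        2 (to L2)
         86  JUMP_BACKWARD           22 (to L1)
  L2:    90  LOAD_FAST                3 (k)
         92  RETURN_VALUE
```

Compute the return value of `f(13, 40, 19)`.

2

LOAD_FAST_LOAD_FAST c,a → push 19,13. Stack: [19, 13]
BINARY_OP - → 19 - 13 = 6. Stack: [6]
LOAD_FAST b → push 40. Stack: [6, 40]
LOAD_CONST → push 11. Stack: [6, 40, 11]
BINARY_OP // → 40 // 11 = 3. Stack: [6, 3]
BINARY_OP ^ → 6 ^ 3 = 5. Stack: [5]
STORE_FAST k → k=5. Stack: []
LOAD_FAST_LOAD_FAST k,c → push 5,19. Stack: [5, 19]
BINARY_OP * → 5 * 19 = 95. Stack: [95]
STORE_FAST r → r=95. Stack: []
LOAD_CONST → push 0. Stack: [0]
STORE_FAST i → i=0. Stack: []
LOAD_FAST i → push 0. Stack: [0]
LOAD_CONST → push 2. Stack: [0, 2]
COMPARE_OP bool(<) → 0 vs 2 = True. Stack: [True]
POP_JUMP_IF_FALSE → pop True; no jump. Stack: []
LOAD_FAST_LOAD_FAST k,c → push 5,19. Stack: [5, 19]
BINARY_OP % → 5 % 19 = 5. Stack: [5]
STORE_FAST k → k=5. Stack: []
LOAD_FAST i → push 0. Stack: [0]
LOAD_CONST → push 1. Stack: [0, 1]
BINARY_OP + → 0 + 1 = 1. Stack: [1]
STORE_FAST k → k=1. Stack: []
LOAD_FAST i → push 0. Stack: [0]
LOAD_CONST → push 1. Stack: [0, 1]
BINARY_OP + → 0 + 1 = 1. Stack: [1]
STORE_FAST i → i=1. Stack: []
LOAD_FAST i → push 1. Stack: [1]
LOAD_CONST → push 2. Stack: [1, 2]
COMPARE_OP bool(<) → 1 vs 2 = True. Stack: [True]
POP_JUMP_IF_FALSE → pop True; no jump. Stack: []
LOAD_FAST_LOAD_FAST k,c → push 1,19. Stack: [1, 19]
BINARY_OP % → 1 % 19 = 1. Stack: [1]
STORE_FAST k → k=1. Stack: []
LOAD_FAST i → push 1. Stack: [1]
LOAD_CONST → push 1. Stack: [1, 1]
BINARY_OP + → 1 + 1 = 2. Stack: [2]
STORE_FAST k → k=2. Stack: []
LOAD_FAST i → push 1. Stack: [1]
LOAD_CONST → push 1. Stack: [1, 1]
BINARY_OP + → 1 + 1 = 2. Stack: [2]
STORE_FAST i → i=2. Stack: []
LOAD_FAST i → push 2. Stack: [2]
LOAD_CONST → push 2. Stack: [2, 2]
COMPARE_OP bool(<) → 2 vs 2 = False. Stack: [False]
POP_JUMP_IF_FALSE → pop False; jump. Stack: []
LOAD_FAST k → push 2. Stack: [2]
RETURN_VALUE → return 2.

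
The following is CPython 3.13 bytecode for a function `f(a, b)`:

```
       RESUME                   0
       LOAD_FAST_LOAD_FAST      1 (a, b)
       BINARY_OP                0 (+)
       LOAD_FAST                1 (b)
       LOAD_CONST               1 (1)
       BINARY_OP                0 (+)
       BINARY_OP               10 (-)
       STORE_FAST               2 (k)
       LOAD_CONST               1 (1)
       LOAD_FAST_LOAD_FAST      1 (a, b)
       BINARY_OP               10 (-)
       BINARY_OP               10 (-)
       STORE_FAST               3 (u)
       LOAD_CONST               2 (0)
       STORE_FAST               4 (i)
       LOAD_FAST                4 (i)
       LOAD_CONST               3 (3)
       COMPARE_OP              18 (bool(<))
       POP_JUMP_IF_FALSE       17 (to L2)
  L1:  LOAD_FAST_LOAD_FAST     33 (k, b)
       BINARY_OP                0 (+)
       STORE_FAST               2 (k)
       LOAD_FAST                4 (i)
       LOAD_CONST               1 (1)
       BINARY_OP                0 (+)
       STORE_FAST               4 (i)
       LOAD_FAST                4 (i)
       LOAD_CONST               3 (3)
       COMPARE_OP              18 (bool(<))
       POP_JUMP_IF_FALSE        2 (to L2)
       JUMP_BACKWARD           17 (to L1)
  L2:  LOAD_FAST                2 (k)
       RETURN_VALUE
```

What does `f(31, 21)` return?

93

LOAD_FAST_LOAD_FAST a,b → push 31,21. Stack: [31, 21]
BINARY_OP + → 31 + 21 = 52. Stack: [52]
LOAD_FAST b → push 21. Stack: [52, 21]
LOAD_CONST → push 1. Stack: [52, 21, 1]
BINARY_OP + → 21 + 1 = 22. Stack: [52, 22]
BINARY_OP - → 52 - 22 = 30. Stack: [30]
STORE_FAST k → k=30. Stack: []
LOAD_CONST → push 1. Stack: [1]
LOAD_FAST_LOAD_FAST a,b → push 31,21. Stack: [1, 31, 21]
BINARY_OP - → 31 - 21 = 10. Stack: [1, 10]
BINARY_OP - → 1 - 10 = -9. Stack: [-9]
STORE_FAST u → u=-9. Stack: []
LOAD_CONST → push 0. Stack: [0]
STORE_FAST i → i=0. Stack: []
LOAD_FAST i → push 0. Stack: [0]
LOAD_CONST → push 3. Stack: [0, 3]
COMPARE_OP bool(<) → 0 vs 3 = True. Stack: [True]
POP_JUMP_IF_FALSE → pop True; no jump. Stack: []
LOAD_FAST_LOAD_FAST k,b → push 30,21. Stack: [30, 21]
BINARY_OP + → 30 + 21 = 51. Stack: [51]
STORE_FAST k → k=51. Stack: []
LOAD_FAST i → push 0. Stack: [0]
LOAD_CONST → push 1. Stack: [0, 1]
BINARY_OP + → 0 + 1 = 1. Stack: [1]
STORE_FAST i → i=1. Stack: []
LOAD_FAST i → push 1. Stack: [1]
LOAD_CONST → push 3. Stack: [1, 3]
COMPARE_OP bool(<) → 1 vs 3 = True. Stack: [True]
POP_JUMP_IF_FALSE → pop True; no jump. Stack: []
LOAD_FAST_LOAD_FAST k,b → push 51,21. Stack: [51, 21]
BINARY_OP + → 51 + 21 = 72. Stack: [72]
STORE_FAST k → k=72. Stack: []
LOAD_FAST i → push 1. Stack: [1]
LOAD_CONST → push 1. Stack: [1, 1]
BINARY_OP + → 1 + 1 = 2. Stack: [2]
STORE_FAST i → i=2. Stack: []
LOAD_FAST i → push 2. Stack: [2]
LOAD_CONST → push 3. Stack: [2, 3]
COMPARE_OP bool(<) → 2 vs 3 = True. Stack: [True]
POP_JUMP_IF_FALSE → pop True; no jump. Stack: []
LOAD_FAST_LOAD_FAST k,b → push 72,21. Stack: [72, 21]
BINARY_OP + → 72 + 21 = 93. Stack: [93]
STORE_FAST k → k=93. Stack: []
LOAD_FAST i → push 2. Stack: [2]
LOAD_CONST → push 1. Stack: [2, 1]
BINARY_OP + → 2 + 1 = 3. Stack: [3]
STORE_FAST i → i=3. Stack: []
LOAD_FAST i → push 3. Stack: [3]
LOAD_CONST → push 3. Stack: [3, 3]
COMPARE_OP bool(<) → 3 vs 3 = False. Stack: [False]
POP_JUMP_IF_FALSE → pop False; jump. Stack: []
LOAD_FAST k → push 93. Stack: [93]
RETURN_VALUE → return 93.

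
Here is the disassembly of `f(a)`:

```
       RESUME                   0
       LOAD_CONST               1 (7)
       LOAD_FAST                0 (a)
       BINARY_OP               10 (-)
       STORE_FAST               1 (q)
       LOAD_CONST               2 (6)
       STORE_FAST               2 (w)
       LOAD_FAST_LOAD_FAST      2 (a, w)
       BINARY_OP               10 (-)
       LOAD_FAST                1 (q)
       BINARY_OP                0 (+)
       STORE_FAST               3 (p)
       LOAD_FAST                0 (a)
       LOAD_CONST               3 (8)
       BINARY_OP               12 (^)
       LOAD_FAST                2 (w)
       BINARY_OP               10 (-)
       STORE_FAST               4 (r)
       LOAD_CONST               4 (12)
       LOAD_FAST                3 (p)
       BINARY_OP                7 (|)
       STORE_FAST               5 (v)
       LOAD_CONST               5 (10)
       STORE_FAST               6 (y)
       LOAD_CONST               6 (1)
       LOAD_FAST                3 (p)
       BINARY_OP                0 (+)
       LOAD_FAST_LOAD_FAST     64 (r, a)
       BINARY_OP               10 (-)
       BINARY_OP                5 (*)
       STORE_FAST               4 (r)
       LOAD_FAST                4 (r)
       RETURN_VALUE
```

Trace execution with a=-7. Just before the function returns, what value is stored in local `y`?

LOAD_CONST → push 7. Stack: [7]
LOAD_FAST a → push -7. Stack: [7, -7]
BINARY_OP - → 7 - -7 = 14. Stack: [14]
STORE_FAST q → q=14. Stack: []
LOAD_CONST → push 6. Stack: [6]
STORE_FAST w → w=6. Stack: []
LOAD_FAST_LOAD_FAST a,w → push -7,6. Stack: [-7, 6]
BINARY_OP - → -7 - 6 = -13. Stack: [-13]
LOAD_FAST q → push 14. Stack: [-13, 14]
BINARY_OP + → -13 + 14 = 1. Stack: [1]
STORE_FAST p → p=1. Stack: []
LOAD_FAST a → push -7. Stack: [-7]
LOAD_CONST → push 8. Stack: [-7, 8]
BINARY_OP ^ → -7 ^ 8 = -15. Stack: [-15]
LOAD_FAST w → push 6. Stack: [-15, 6]
BINARY_OP - → -15 - 6 = -21. Stack: [-21]
STORE_FAST r → r=-21. Stack: []
LOAD_CONST → push 12. Stack: [12]
LOAD_FAST p → push 1. Stack: [12, 1]
BINARY_OP | → 12 | 1 = 13. Stack: [13]
STORE_FAST v → v=13. Stack: []
LOAD_CONST → push 10. Stack: [10]
STORE_FAST y → y=10. Stack: []
LOAD_CONST → push 1. Stack: [1]
LOAD_FAST p → push 1. Stack: [1, 1]
BINARY_OP + → 1 + 1 = 2. Stack: [2]
LOAD_FAST_LOAD_FAST r,a → push -21,-7. Stack: [2, -21, -7]
BINARY_OP - → -21 - -7 = -14. Stack: [2, -14]
BINARY_OP * → 2 * -14 = -28. Stack: [-28]
STORE_FAST r → r=-28. Stack: []
LOAD_FAST r → push -28. Stack: [-28]
RETURN_VALUE → return -28.

10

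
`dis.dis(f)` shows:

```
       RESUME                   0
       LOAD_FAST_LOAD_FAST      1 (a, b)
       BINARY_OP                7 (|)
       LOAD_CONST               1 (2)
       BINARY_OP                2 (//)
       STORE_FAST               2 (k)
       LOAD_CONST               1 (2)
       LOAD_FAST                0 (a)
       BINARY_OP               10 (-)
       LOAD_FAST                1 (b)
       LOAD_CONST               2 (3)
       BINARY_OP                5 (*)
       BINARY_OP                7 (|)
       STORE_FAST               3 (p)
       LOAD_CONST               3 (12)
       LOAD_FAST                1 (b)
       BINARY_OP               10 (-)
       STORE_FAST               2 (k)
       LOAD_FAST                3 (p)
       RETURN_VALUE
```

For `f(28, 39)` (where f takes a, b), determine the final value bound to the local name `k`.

-27

LOAD_FAST_LOAD_FAST a,b → push 28,39. Stack: [28, 39]
BINARY_OP | → 28 | 39 = 63. Stack: [63]
LOAD_CONST → push 2. Stack: [63, 2]
BINARY_OP // → 63 // 2 = 31. Stack: [31]
STORE_FAST k → k=31. Stack: []
LOAD_CONST → push 2. Stack: [2]
LOAD_FAST a → push 28. Stack: [2, 28]
BINARY_OP - → 2 - 28 = -26. Stack: [-26]
LOAD_FAST b → push 39. Stack: [-26, 39]
LOAD_CONST → push 3. Stack: [-26, 39, 3]
BINARY_OP * → 39 * 3 = 117. Stack: [-26, 117]
BINARY_OP | → -26 | 117 = -9. Stack: [-9]
STORE_FAST p → p=-9. Stack: []
LOAD_CONST → push 12. Stack: [12]
LOAD_FAST b → push 39. Stack: [12, 39]
BINARY_OP - → 12 - 39 = -27. Stack: [-27]
STORE_FAST k → k=-27. Stack: []
LOAD_FAST p → push -9. Stack: [-9]
RETURN_VALUE → return -9.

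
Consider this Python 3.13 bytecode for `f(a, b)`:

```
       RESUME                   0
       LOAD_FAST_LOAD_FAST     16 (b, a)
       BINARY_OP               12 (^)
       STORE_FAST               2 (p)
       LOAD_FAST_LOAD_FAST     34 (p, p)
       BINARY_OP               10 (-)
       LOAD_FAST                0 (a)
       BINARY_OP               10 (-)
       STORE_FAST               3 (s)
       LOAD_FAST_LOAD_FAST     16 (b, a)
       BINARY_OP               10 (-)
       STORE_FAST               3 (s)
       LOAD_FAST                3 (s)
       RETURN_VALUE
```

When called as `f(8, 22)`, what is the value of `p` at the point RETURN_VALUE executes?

30

LOAD_FAST_LOAD_FAST b,a → push 22,8. Stack: [22, 8]
BINARY_OP ^ → 22 ^ 8 = 30. Stack: [30]
STORE_FAST p → p=30. Stack: []
LOAD_FAST_LOAD_FAST p,p → push 30,30. Stack: [30, 30]
BINARY_OP - → 30 - 30 = 0. Stack: [0]
LOAD_FAST a → push 8. Stack: [0, 8]
BINARY_OP - → 0 - 8 = -8. Stack: [-8]
STORE_FAST s → s=-8. Stack: []
LOAD_FAST_LOAD_FAST b,a → push 22,8. Stack: [22, 8]
BINARY_OP - → 22 - 8 = 14. Stack: [14]
STORE_FAST s → s=14. Stack: []
LOAD_FAST s → push 14. Stack: [14]
RETURN_VALUE → return 14.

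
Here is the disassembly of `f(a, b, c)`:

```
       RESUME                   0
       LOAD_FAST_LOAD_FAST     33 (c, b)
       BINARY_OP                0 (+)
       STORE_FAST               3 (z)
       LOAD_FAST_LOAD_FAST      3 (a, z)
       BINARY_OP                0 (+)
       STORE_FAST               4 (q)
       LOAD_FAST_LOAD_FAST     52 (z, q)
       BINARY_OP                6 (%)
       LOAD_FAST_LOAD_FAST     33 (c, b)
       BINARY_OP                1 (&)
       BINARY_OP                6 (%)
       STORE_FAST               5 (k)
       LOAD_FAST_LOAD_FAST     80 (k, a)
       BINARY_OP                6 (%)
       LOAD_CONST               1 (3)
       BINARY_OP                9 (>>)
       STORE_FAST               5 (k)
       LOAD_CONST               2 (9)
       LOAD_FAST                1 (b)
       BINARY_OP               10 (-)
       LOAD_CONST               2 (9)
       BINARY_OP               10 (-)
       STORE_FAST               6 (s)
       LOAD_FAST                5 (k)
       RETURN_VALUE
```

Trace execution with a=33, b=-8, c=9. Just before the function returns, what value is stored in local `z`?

1

LOAD_FAST_LOAD_FAST c,b → push 9,-8. Stack: [9, -8]
BINARY_OP + → 9 + -8 = 1. Stack: [1]
STORE_FAST z → z=1. Stack: []
LOAD_FAST_LOAD_FAST a,z → push 33,1. Stack: [33, 1]
BINARY_OP + → 33 + 1 = 34. Stack: [34]
STORE_FAST q → q=34. Stack: []
LOAD_FAST_LOAD_FAST z,q → push 1,34. Stack: [1, 34]
BINARY_OP % → 1 % 34 = 1. Stack: [1]
LOAD_FAST_LOAD_FAST c,b → push 9,-8. Stack: [1, 9, -8]
BINARY_OP & → 9 & -8 = 8. Stack: [1, 8]
BINARY_OP % → 1 % 8 = 1. Stack: [1]
STORE_FAST k → k=1. Stack: []
LOAD_FAST_LOAD_FAST k,a → push 1,33. Stack: [1, 33]
BINARY_OP % → 1 % 33 = 1. Stack: [1]
LOAD_CONST → push 3. Stack: [1, 3]
BINARY_OP >> → 1 >> 3 = 0. Stack: [0]
STORE_FAST k → k=0. Stack: []
LOAD_CONST → push 9. Stack: [9]
LOAD_FAST b → push -8. Stack: [9, -8]
BINARY_OP - → 9 - -8 = 17. Stack: [17]
LOAD_CONST → push 9. Stack: [17, 9]
BINARY_OP - → 17 - 9 = 8. Stack: [8]
STORE_FAST s → s=8. Stack: []
LOAD_FAST k → push 0. Stack: [0]
RETURN_VALUE → return 0.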